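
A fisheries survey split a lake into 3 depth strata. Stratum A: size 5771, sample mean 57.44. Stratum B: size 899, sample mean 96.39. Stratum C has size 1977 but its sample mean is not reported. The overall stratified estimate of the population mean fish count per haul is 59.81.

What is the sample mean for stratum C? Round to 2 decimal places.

50.09

Σ Nₕx̄ₕ = N·μ, so 1977·x̄_C = 8647·59.81 − (5771·57.44 + 899·96.39).
= 517177.07 − 418140.85 = 99036.22.
x̄_C = 99036.22 / 1977 = 50.0942... → 50.09.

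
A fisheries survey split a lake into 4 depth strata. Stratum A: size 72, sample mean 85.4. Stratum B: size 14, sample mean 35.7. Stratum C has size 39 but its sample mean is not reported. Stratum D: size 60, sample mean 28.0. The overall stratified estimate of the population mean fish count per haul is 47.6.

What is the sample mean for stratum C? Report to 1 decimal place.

Σ Nₕx̄ₕ = N·μ, so 39·x̄_C = 185·47.6 − (72·85.4 + 14·35.7 + 60·28.0).
= 8806 − 8328.6 = 477.4.
x̄_C = 477.4 / 39 = 12.241... → 12.2.

12.2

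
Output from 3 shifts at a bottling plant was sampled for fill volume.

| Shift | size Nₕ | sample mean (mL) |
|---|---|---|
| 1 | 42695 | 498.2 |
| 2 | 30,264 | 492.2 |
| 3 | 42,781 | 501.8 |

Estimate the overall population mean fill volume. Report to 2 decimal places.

x̄_st = (Σ Nₕx̄ₕ) / (Σ Nₕ) = (42695·498.2 + 30264·492.2 + 42781·501.8) / 115740
= 57634095.6 / 115740 = 497.9618... → 497.96.

497.96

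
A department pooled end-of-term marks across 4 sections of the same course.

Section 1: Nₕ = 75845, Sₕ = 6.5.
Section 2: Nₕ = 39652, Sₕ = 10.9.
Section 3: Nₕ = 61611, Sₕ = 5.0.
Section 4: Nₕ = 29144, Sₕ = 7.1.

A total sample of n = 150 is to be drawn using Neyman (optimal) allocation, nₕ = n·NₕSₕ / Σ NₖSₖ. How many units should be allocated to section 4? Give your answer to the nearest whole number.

Σ NₕSₕ = 75845·6.5 + 39652·10.9 + 61611·5.0 + 29144·7.1 = 1440176.7.
Share for 4: 206922.4/1440176.7 = 0.14368.
n_4 = 150 × 0.14368 = 21.552... → 22.

22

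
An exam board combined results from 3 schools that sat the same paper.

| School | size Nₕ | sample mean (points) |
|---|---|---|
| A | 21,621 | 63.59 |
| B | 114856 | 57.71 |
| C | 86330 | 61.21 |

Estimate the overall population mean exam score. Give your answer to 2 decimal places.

N = 222807; weights Wₕ = Nₕ/N = (0.0970, 0.5155, 0.3875).
x̄_st = Σ Wₕ·x̄ₕ = 0.0970·63.59 + 0.5155·57.71 + 0.3875·61.21 ≈ 59.6367...
→ 59.64.

59.64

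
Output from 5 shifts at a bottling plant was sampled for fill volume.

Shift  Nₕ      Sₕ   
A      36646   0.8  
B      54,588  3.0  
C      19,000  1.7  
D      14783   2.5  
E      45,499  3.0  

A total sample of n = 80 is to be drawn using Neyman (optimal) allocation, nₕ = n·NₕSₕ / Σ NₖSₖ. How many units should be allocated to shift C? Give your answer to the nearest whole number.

A: NₕSₕ = 36646·0.8 = 29316.8
B: NₕSₕ = 54588·3.0 = 163764
C: NₕSₕ = 19000·1.7 = 32300
D: NₕSₕ = 14783·2.5 = 36957.5
E: NₕSₕ = 45499·3.0 = 136497
Σ NₕSₕ = 398835.3.
n_C = 80·32300/398835.3 = 6.479... → 6.

6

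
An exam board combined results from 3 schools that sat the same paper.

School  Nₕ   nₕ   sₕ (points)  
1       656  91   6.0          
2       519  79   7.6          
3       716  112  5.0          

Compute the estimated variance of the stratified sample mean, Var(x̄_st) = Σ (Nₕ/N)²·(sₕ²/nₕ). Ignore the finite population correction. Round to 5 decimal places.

N = 1891. Term for each stratum: Wₕ²sₕ²/nₕ.
Var(x̄_st) = 0.04760863 + 0.05507465 + 0.03200110 = 0.13468439 → 0.13468.

0.13468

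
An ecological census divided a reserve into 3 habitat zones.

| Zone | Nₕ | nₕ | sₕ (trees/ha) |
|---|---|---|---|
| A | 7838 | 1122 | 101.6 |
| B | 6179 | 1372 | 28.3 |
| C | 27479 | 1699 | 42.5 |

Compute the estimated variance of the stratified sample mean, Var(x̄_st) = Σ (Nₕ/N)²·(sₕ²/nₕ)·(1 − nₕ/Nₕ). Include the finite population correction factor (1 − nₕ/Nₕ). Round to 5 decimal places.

0.72870

N = 41496; Wₕ = Nₕ/N.
zone A: (7838/41496)²·101.6²/1122·(1 − 1122/7838) = 0.28125356
zone B: (6179/41496)²·28.3²/1372·(1 − 1372/6179) = 0.01006928
zone C: (27479/41496)²·42.5²/1699·(1 − 1699/27479) = 0.43737691
Sum = 0.72869976 → 0.72870.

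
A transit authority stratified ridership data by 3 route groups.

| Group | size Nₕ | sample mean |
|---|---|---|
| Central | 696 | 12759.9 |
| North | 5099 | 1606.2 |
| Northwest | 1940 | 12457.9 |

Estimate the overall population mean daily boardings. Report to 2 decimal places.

N = 696 + 5099 + 1940 = 7735.
Overall mean = Σ (Nₕ/N)·x̄ₕ — weight by population share, not a simple average.
Σ Nₕx̄ₕ = 696·12759.9 + 5099·1606.2 + 1940·12457.9 = 8880890.4 + 8190013.8 + 24168326 = 41239230.2.
Divide by N: 41239230.2 / 7735 = 5331.5100... → 5331.51.

5331.51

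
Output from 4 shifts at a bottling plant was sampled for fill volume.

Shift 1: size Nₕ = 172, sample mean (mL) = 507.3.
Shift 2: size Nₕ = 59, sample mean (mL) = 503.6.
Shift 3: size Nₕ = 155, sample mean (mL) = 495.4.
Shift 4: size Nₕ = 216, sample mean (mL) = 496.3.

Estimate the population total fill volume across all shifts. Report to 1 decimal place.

300955.8

Population total = Σ Nₕ·x̄ₕ (each stratum's size times its mean).
172·507.3 + 59·503.6 + 155·495.4 + 216·496.3 = 87255.6 + 29712.4 + 76787 + 107200.8 = 300955.8.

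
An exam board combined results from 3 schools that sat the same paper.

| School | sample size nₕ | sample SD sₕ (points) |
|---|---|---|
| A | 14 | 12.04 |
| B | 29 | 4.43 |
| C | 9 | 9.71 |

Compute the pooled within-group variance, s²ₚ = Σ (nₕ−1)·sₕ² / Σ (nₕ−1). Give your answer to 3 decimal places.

Degrees of freedom: 13 + 28 + 8 = 49.
Σ(nₕ−1)sₕ² = 13·144.9616 + 28·19.6249 + 8·94.2841 = 3188.2708.
s²ₚ = 3188.2708 / 49 = 65.06675... → 65.067.

65.067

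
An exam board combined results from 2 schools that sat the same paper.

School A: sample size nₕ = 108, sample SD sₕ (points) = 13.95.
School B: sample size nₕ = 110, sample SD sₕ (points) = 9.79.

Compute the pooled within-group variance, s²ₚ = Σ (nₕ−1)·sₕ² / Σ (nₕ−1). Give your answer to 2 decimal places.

144.77

Degrees of freedom: 107 + 109 = 216.
Σ(nₕ−1)sₕ² = 107·194.6025 + 109·95.8441 = 31269.4744.
s²ₚ = 31269.4744 / 216 = 144.7661... → 144.77.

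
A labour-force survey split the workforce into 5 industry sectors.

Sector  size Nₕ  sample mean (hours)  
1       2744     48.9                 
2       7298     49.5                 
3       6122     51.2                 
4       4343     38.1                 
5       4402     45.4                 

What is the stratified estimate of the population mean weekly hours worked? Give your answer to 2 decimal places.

N = 24909; weights Wₕ = Nₕ/N = (0.1102, 0.2930, 0.2458, 0.1744, 0.1767).
x̄_st = Σ Wₕ·x̄ₕ = 0.1102·48.9 + 0.2930·49.5 + 0.2458·51.2 + 0.1744·38.1 + 0.1767·45.4 ≈ 47.1395...
→ 47.14.

47.14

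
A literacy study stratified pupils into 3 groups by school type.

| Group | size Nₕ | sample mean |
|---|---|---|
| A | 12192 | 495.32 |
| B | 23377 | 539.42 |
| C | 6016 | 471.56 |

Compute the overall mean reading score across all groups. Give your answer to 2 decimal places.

516.67

x̄_st = (Σ Nₕx̄ₕ) / (Σ Nₕ) = (12192·495.32 + 23377·539.42 + 6016·471.56) / 41585
= 21485867.74 / 41585 = 516.6735... → 516.67.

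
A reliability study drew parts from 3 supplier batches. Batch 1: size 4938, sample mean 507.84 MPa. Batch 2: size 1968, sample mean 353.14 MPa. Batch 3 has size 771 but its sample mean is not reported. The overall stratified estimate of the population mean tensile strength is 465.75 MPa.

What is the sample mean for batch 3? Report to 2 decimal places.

Σ Nₕx̄ₕ = N·μ, so 771·x̄_3 = 7677·465.75 − (4938·507.84 + 1968·353.14).
= 3575562.75 − 3202693.44 = 372869.31.
x̄_3 = 372869.31 / 771 = 483.6178... → 483.62.

483.62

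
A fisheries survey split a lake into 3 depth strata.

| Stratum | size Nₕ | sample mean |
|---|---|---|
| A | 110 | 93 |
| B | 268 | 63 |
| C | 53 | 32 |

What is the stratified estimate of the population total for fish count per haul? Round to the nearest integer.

28810

A: 110·93 = 10230
B: 268·63 = 16884
C: 53·32 = 1696
τ̂ = Σ Nₕx̄ₕ = 28810.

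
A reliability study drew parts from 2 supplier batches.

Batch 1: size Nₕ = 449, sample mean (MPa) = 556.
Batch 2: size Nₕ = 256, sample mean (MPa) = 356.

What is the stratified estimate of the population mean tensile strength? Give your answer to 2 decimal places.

N = 705; weights Wₕ = Nₕ/N = (0.6369, 0.3631).
x̄_st = Σ Wₕ·x̄ₕ = 0.6369·556 + 0.3631·356 ≈ 483.3759...
→ 483.38.

483.38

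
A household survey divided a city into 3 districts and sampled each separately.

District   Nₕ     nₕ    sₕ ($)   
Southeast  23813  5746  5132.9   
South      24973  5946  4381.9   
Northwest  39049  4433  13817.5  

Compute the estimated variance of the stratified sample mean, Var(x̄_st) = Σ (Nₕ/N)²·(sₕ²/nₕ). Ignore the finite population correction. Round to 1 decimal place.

N = 87835. Term for each stratum: Wₕ²sₕ²/nₕ.
Var(x̄_st) = 337.0179 + 261.0395 + 8512.2788 = 9110.3362 → 9110.3.

9110.3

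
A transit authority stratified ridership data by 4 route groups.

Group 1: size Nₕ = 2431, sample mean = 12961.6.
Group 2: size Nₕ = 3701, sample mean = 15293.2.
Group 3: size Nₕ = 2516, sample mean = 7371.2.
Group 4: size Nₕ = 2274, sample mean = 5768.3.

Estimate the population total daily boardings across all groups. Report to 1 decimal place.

119772836.2

Population total = Σ Nₕ·x̄ₕ (each stratum's size times its mean).
2431·12961.6 + 3701·15293.2 + 2516·7371.2 + 2274·5768.3 = 31509649.6 + 56600133.2 + 18545939.2 + 13117114.2 = 119772836.2.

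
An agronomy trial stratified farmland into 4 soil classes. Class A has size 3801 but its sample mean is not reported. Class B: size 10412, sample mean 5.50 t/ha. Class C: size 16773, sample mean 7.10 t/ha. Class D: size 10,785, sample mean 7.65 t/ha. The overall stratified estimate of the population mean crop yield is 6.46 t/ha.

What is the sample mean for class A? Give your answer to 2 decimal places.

2.89

N = 3801 + 10412 + 16773 + 10785 = 41771.
Overall total = μ·N = 6.46·41771 = 269840.66.
Subtract the known strata: 10412·5.50 + 16773·7.10 + 10785·7.65 = 258859.55.
Remaining total for class A: 269840.66 − 258859.55 = 10981.11.
Divide by its size: 10981.11 / 3801 = 2.8890... → 2.89.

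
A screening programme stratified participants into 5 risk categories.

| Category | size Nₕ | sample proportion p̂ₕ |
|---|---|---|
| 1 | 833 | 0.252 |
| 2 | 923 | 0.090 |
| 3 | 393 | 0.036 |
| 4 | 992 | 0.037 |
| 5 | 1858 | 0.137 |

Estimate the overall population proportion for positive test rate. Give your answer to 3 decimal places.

0.120

Wₕ = Nₕ/N with N = 4999: 0.1666, 0.1846, 0.0786, 0.1984, 0.3717.
p̂_st = 0.1666·0.252 + 0.1846·0.090 + 0.0786·0.036 + 0.1984·0.037 + 0.3717·0.137 ≈ 0.11970... → 0.120.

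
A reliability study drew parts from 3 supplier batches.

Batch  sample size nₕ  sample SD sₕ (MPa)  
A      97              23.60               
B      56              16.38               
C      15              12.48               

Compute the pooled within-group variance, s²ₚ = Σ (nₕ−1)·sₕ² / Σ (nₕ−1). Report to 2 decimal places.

A: (97−1)·23.60² = 96·556.96 = 53468.16
B: (56−1)·16.38² = 55·268.3044 = 14756.742
C: (15−1)·12.48² = 14·155.7504 = 2180.5056
Numerator = 70405.4076; denominator = Σ(nₕ−1) = 165.
s²ₚ = 70405.4076/165 = 426.6994... → 426.70.

426.70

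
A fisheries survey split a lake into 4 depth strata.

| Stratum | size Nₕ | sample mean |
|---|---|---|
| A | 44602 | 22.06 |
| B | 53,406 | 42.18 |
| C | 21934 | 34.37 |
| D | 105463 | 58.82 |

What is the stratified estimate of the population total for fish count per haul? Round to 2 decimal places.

10193790.44

A: 44602·22.06 = 983920.12
B: 53406·42.18 = 2252665.08
C: 21934·34.37 = 753871.58
D: 105463·58.82 = 6203333.66
τ̂ = Σ Nₕx̄ₕ = 10193790.44.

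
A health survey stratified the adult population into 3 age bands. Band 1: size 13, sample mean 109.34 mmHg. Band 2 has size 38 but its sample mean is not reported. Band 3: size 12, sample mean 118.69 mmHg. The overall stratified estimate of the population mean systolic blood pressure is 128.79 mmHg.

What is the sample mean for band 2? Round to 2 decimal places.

Σ Nₕx̄ₕ = N·μ, so 38·x̄_2 = 63·128.79 − (13·109.34 + 12·118.69).
= 8113.77 − 2845.7 = 5268.07.
x̄_2 = 5268.07 / 38 = 138.6334... → 138.63.

138.63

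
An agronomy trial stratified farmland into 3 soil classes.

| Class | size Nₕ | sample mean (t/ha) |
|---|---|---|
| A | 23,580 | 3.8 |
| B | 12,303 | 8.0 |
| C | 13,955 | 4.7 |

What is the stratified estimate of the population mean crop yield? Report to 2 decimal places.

x̄_st = (Σ Nₕx̄ₕ) / (Σ Nₕ) = (23580·3.8 + 12303·8.0 + 13955·4.7) / 49838
= 253616.5 / 49838 = 5.0888... → 5.09.

5.09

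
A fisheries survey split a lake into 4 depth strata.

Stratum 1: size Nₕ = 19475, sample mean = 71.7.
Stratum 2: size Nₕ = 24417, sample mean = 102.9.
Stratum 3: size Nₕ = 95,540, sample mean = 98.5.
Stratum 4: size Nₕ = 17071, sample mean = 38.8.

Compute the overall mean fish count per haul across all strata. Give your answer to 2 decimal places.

N = 19475 + 24417 + 95540 + 17071 = 156503.
Overall mean = Σ (Nₕ/N)·x̄ₕ — weight by population share, not a simple average.
Σ Nₕx̄ₕ = 19475·71.7 + 24417·102.9 + 95540·98.5 + 17071·38.8 = 1396357.5 + 2512509.3 + 9410690 + 662354.8 = 13981911.6.
Divide by N: 13981911.6 / 156503 = 89.3396... → 89.34.

89.34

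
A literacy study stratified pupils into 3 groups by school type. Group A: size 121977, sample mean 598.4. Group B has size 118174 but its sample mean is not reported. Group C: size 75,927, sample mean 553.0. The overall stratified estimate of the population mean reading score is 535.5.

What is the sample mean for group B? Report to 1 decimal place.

459.3

Σ Nₕx̄ₕ = N·μ, so 118174·x̄_B = 316078·535.5 − (121977·598.4 + 75927·553.0).
= 169259769 − 114978667.8 = 54281101.2.
x̄_B = 54281101.2 / 118174 = 459.332... → 459.3.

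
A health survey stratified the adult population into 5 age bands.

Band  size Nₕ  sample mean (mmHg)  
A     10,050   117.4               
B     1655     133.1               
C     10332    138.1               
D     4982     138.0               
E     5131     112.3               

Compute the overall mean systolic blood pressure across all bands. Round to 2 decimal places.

N = 32150; weights Wₕ = Nₕ/N = (0.3126, 0.0515, 0.3214, 0.1550, 0.1596).
x̄_st = Σ Wₕ·x̄ₕ = 0.3126·117.4 + 0.0515·133.1 + 0.3214·138.1 + 0.1550·138.0 + 0.1596·112.3 ≈ 127.2388...
→ 127.24.

127.24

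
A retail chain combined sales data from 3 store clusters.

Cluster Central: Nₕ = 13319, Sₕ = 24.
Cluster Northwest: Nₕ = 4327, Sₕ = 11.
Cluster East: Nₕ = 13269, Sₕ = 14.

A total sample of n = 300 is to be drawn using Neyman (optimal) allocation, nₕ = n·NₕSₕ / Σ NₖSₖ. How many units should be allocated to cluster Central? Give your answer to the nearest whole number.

Central: NₕSₕ = 13319·24 = 319656
Northwest: NₕSₕ = 4327·11 = 47597
East: NₕSₕ = 13269·14 = 185766
Σ NₕSₕ = 553019.
n_Central = 300·319656/553019 = 173.406... → 173.

173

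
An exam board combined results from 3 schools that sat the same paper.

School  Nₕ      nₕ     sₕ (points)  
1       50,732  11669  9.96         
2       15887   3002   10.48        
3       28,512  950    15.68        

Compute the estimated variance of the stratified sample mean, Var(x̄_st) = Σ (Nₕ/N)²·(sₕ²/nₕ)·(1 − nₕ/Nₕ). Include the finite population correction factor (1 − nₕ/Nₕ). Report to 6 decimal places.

N = 95131. Term for each stratum: Wₕ²sₕ²/nₕ·(1−nₕ/Nₕ).
Var(x̄_st) = 0.001861609 + 0.000827550 + 0.022473090 = 0.025162249 → 0.025162.

0.025162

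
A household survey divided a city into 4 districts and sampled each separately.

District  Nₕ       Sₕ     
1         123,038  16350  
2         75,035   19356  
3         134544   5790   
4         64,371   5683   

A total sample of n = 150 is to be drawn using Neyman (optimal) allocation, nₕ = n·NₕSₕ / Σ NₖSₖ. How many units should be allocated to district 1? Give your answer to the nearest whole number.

65

1: NₕSₕ = 123038·16350 = 2011671300
2: NₕSₕ = 75035·19356 = 1452377460
3: NₕSₕ = 134544·5790 = 779009760
4: NₕSₕ = 64371·5683 = 365820393
Σ NₕSₕ = 4608878913.
n_1 = 150·2011671300/4608878913 = 65.472... → 65.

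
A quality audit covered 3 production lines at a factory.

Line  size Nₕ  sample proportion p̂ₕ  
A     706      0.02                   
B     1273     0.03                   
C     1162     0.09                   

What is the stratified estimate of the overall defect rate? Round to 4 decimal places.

0.0499

N = 706 + 1273 + 1162 = 3141.
Overall proportion = Σ (Nₕ/N)·p̂ₕ.
Σ Nₕp̂ₕ = 14.12 + 38.19 + 104.58 = 156.89.
156.89 / 3141 = 0.049949... → 0.0499.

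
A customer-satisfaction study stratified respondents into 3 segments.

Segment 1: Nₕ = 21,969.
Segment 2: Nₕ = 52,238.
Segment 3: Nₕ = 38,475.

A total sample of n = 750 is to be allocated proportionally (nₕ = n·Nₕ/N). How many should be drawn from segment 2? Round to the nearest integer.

348

N = 21969 + 52238 + 38475 = 112682.
n_2 = 750·52238/112682 = 347.691... → 348.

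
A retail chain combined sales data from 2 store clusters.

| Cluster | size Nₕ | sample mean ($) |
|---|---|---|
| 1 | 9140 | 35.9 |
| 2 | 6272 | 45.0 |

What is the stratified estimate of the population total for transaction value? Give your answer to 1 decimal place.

610366.0

1: 9140·35.9 = 328126
2: 6272·45.0 = 282240
τ̂ = Σ Nₕx̄ₕ = 610366.0.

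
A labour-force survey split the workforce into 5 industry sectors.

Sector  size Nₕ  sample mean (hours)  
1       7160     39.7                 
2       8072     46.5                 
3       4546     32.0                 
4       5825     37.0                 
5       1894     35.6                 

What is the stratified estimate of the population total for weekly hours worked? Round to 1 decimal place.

1088023.4

1: 7160·39.7 = 284252
2: 8072·46.5 = 375348
3: 4546·32.0 = 145472
4: 5825·37.0 = 215525
5: 1894·35.6 = 67426.4
τ̂ = Σ Nₕx̄ₕ = 1088023.4.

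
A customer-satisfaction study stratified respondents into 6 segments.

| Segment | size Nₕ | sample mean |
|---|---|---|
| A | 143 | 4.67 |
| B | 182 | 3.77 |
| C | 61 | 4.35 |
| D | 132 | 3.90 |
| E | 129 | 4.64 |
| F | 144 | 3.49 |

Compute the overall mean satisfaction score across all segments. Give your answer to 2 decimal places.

N = 791; weights Wₕ = Nₕ/N = (0.1808, 0.2301, 0.0771, 0.1669, 0.1631, 0.1820).
x̄_st = Σ Wₕ·x̄ₕ = 0.1808·4.67 + 0.2301·3.77 + 0.0771·4.35 + 0.1669·3.90 + 0.1631·4.64 + 0.1820·3.49 ≈ 4.0900...
→ 4.09.

4.09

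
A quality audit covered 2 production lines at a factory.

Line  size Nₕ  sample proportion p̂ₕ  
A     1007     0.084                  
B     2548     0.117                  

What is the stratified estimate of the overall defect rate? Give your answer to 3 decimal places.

Wₕ = Nₕ/N with N = 3555: 0.2833, 0.7167.
p̂_st = 0.2833·0.084 + 0.7167·0.117 ≈ 0.10765... → 0.108.

0.108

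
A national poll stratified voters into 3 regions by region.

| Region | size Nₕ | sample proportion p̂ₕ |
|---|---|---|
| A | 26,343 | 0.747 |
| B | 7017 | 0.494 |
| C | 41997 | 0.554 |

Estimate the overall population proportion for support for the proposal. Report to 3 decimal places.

0.616

Wₕ = Nₕ/N with N = 75357: 0.3496, 0.0931, 0.5573.
p̂_st = 0.3496·0.747 + 0.0931·0.494 + 0.5573·0.554 ≈ 0.61588... → 0.616.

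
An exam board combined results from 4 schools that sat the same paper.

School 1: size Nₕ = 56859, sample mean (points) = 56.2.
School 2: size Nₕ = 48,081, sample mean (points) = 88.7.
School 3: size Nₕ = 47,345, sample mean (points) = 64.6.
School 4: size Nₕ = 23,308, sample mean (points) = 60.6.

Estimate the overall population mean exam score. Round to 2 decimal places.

67.95

x̄_st = (Σ Nₕx̄ₕ) / (Σ Nₕ) = (56859·56.2 + 48081·88.7 + 47345·64.6 + 23308·60.6) / 175593
= 11931212.3 / 175593 = 67.9481... → 67.95.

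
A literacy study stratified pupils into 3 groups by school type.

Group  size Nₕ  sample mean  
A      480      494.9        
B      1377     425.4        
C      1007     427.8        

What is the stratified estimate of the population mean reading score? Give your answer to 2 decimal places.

x̄_st = (Σ Nₕx̄ₕ) / (Σ Nₕ) = (480·494.9 + 1377·425.4 + 1007·427.8) / 2864
= 1254122.4 / 2864 = 437.8919... → 437.89.

437.89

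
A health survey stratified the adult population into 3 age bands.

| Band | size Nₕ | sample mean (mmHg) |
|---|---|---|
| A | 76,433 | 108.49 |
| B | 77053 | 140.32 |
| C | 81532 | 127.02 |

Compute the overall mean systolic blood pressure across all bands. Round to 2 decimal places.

125.35

x̄_st = (Σ Nₕx̄ₕ) / (Σ Nₕ) = (76433·108.49 + 77053·140.32 + 81532·127.02) / 235018
= 29460487.77 / 235018 = 125.3542... → 125.35.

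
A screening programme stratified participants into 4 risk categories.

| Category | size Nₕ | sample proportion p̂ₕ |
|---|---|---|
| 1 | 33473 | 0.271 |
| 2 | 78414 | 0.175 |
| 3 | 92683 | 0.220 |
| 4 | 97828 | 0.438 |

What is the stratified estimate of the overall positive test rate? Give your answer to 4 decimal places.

0.2845

Wₕ = Nₕ/N with N = 302398: 0.1107, 0.2593, 0.3065, 0.3235.
p̂_st = 0.1107·0.271 + 0.2593·0.175 + 0.3065·0.220 + 0.3235·0.438 ≈ 0.284501... → 0.2845.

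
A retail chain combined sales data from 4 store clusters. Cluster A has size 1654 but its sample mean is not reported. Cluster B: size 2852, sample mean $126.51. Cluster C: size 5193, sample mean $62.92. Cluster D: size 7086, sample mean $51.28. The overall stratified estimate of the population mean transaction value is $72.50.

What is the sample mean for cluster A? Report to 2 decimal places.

Σ Nₕx̄ₕ = N·μ, so 1654·x̄_A = 16785·72.50 − (2852·126.51 + 5193·62.92 + 7086·51.28).
= 1216912.5 − 1050920.16 = 165992.34.
x̄_A = 165992.34 / 1654 = 100.3581... → 100.36.

100.36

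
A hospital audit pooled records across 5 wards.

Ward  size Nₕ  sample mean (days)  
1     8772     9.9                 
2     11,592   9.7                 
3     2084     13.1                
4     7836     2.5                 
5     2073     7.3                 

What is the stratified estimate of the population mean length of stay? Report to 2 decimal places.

8.08

x̄_st = (Σ Nₕx̄ₕ) / (Σ Nₕ) = (8772·9.9 + 11592·9.7 + 2084·13.1 + 7836·2.5 + 2073·7.3) / 32357
= 261308.5 / 32357 = 8.0758... → 8.08.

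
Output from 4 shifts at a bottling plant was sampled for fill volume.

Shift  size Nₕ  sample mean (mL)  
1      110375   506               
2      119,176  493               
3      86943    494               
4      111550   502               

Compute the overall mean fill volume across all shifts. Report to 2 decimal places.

N = 110375 + 119176 + 86943 + 111550 = 428044.
The stratified mean weights each stratum mean by its population share Nₕ/N.
Σ Nₕx̄ₕ = 110375·506 + 119176·493 + 86943·494 + 111550·502 = 55849750 + 58753768 + 42949842 + 55998100 = 213551460.
Divide by N: 213551460 / 428044 = 498.9007... → 498.90.

498.90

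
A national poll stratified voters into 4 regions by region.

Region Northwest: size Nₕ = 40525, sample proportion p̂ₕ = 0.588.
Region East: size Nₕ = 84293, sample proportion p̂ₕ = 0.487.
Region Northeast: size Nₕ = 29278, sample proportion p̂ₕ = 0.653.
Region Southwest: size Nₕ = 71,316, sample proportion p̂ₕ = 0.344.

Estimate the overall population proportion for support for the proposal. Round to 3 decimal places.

Wₕ = Nₕ/N with N = 225412: 0.1798, 0.3740, 0.1299, 0.3164.
p̂_st = 0.1798·0.588 + 0.3740·0.487 + 0.1299·0.653 + 0.3164·0.344 ≈ 0.48148... → 0.481.

0.481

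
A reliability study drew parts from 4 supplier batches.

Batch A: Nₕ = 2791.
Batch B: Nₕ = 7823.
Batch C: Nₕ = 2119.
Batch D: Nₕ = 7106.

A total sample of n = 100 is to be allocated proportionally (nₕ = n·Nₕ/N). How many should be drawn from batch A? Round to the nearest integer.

14

N = 2791 + 7823 + 2119 + 7106 = 19839.
n_A = 100·2791/19839 = 14.068... → 14.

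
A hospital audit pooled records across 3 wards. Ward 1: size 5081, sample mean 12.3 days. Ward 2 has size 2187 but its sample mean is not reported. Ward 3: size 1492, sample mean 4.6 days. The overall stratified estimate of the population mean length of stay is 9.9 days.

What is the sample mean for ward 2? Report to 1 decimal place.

N = 5081 + 2187 + 1492 = 8760.
Overall total = μ·N = 9.9·8760 = 86724.
Subtract the known strata: 5081·12.3 + 1492·4.6 = 69359.5.
Remaining total for ward 2: 86724 − 69359.5 = 17364.5.
Divide by its size: 17364.5 / 2187 = 7.940... → 7.9.

7.9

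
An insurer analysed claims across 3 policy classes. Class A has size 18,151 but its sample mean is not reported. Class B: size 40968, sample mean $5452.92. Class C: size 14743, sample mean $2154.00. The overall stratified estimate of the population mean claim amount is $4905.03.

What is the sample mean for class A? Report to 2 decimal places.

5902.91

Σ Nₕx̄ₕ = N·μ, so 18151·x̄_A = 73862·4905.03 − (40968·5452.92 + 14743·2154.00).
= 362295325.86 − 255151648.56 = 107143677.3.
x̄_A = 107143677.3 / 18151 = 5902.9077... → 5902.91.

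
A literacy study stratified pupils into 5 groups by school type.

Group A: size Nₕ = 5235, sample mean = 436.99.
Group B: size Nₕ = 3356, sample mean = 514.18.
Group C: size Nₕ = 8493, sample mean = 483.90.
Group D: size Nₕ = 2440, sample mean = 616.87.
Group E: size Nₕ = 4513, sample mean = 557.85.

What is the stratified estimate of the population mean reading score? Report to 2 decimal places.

505.29

x̄_st = (Σ Nₕx̄ₕ) / (Σ Nₕ) = (5235·436.99 + 3356·514.18 + 8493·483.90 + 2440·616.87 + 4513·557.85) / 24037
= 12145733.28 / 24037 = 505.2932... → 505.29.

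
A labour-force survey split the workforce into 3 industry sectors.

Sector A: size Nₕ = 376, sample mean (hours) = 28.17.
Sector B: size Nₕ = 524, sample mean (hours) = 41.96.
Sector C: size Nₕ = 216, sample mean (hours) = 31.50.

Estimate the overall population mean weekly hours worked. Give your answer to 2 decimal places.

35.29

N = 1116; weights Wₕ = Nₕ/N = (0.3369, 0.4695, 0.1935).
x̄_st = Σ Wₕ·x̄ₕ = 0.3369·28.17 + 0.4695·41.96 + 0.1935·31.50 ≈ 35.2894...
→ 35.29.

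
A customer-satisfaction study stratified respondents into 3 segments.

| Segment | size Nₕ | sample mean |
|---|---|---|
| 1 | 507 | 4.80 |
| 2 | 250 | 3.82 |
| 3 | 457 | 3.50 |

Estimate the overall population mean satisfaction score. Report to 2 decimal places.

4.11

N = 1214; weights Wₕ = Nₕ/N = (0.4176, 0.2059, 0.3764).
x̄_st = Σ Wₕ·x̄ₕ = 0.4176·4.80 + 0.2059·3.82 + 0.3764·3.50 ≈ 4.1088...
→ 4.11.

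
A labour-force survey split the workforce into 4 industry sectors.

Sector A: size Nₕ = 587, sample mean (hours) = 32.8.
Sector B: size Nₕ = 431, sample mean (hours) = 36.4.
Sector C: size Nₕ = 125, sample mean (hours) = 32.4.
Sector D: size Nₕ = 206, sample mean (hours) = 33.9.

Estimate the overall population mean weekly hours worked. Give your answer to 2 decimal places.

N = 587 + 431 + 125 + 206 = 1349.
Overall mean = Σ (Nₕ/N)·x̄ₕ — weight by population share, not a simple average.
Σ Nₕx̄ₕ = 587·32.8 + 431·36.4 + 125·32.4 + 206·33.9 = 19253.6 + 15688.4 + 4050 + 6983.4 = 45975.4.
Divide by N: 45975.4 / 1349 = 34.0811... → 34.08.

34.08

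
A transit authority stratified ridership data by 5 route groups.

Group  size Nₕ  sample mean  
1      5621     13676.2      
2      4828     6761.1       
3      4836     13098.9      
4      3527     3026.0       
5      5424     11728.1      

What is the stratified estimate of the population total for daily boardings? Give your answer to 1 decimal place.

Population total = Σ Nₕ·x̄ₕ (each stratum's size times its mean).
5621·13676.2 + 4828·6761.1 + 4836·13098.9 + 3527·3026.0 + 5424·11728.1 = 76873920.2 + 32642590.8 + 63346280.4 + 10672702 + 63613214.4 = 247148707.8.

247148707.8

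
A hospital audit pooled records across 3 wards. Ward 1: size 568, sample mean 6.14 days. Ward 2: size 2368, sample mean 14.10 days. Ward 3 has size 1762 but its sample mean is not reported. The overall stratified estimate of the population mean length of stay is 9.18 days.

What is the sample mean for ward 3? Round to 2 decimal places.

Σ Nₕx̄ₕ = N·μ, so 1762·x̄_3 = 4698·9.18 − (568·6.14 + 2368·14.10).
= 43127.64 − 36876.32 = 6251.32.
x̄_3 = 6251.32 / 1762 = 3.5479... → 3.55.

3.55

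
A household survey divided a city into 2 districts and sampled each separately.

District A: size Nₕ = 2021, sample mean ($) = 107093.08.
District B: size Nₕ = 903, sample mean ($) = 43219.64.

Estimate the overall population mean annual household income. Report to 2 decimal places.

87367.46

N = 2924; weights Wₕ = Nₕ/N = (0.6912, 0.3088).
x̄_st = Σ Wₕ·x̄ₕ = 0.6912·107093.08 + 0.3088·43219.64 ≈ 87367.4588...
→ 87367.46.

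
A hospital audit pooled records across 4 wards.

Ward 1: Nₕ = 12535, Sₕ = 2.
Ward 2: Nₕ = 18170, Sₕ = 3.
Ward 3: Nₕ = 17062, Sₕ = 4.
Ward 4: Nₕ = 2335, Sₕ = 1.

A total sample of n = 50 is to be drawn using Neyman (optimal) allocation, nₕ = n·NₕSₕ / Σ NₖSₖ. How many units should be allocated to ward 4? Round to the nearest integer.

1

Σ NₕSₕ = 12535·2 + 18170·3 + 17062·4 + 2335·1 = 150163.
Share for 4: 2335/150163 = 0.01555.
n_4 = 50 × 0.01555 = 0.777... → 1.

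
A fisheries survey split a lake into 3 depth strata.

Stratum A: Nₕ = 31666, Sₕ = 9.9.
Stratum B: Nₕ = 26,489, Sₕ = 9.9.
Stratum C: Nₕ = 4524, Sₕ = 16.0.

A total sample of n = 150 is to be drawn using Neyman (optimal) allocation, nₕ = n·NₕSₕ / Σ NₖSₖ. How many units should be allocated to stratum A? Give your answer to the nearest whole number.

73

A: NₕSₕ = 31666·9.9 = 313493.4
B: NₕSₕ = 26489·9.9 = 262241.1
C: NₕSₕ = 4524·16.0 = 72384
Σ NₕSₕ = 648118.5.
n_A = 150·313493.4/648118.5 = 72.555... → 73.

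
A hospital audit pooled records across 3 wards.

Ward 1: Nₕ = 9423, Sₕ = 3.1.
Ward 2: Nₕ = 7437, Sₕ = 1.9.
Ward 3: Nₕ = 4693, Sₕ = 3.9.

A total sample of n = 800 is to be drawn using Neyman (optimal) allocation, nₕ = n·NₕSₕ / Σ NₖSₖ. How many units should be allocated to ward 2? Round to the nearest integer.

1: NₕSₕ = 9423·3.1 = 29211.3
2: NₕSₕ = 7437·1.9 = 14130.3
3: NₕSₕ = 4693·3.9 = 18302.7
Σ NₕSₕ = 61644.3.
n_2 = 800·14130.3/61644.3 = 183.379... → 183.

183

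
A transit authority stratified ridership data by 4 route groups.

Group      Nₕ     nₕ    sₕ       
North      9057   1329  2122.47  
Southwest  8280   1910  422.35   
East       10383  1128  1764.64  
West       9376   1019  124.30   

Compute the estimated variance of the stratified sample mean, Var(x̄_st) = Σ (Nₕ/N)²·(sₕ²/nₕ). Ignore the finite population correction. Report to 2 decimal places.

N = 37096. Term for each stratum: Wₕ²sₕ²/nₕ.
Var(x̄_st) = 202.05645 + 4.65284 + 216.26920 + 0.96861 = 423.94710 → 423.95.

423.95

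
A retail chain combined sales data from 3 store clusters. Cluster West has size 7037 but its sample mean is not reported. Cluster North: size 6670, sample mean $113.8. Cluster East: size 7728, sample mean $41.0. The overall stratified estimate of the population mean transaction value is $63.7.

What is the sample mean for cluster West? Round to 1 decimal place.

41.1

Σ Nₕx̄ₕ = N·μ, so 7037·x̄_West = 21435·63.7 − (6670·113.8 + 7728·41.0).
= 1365409.5 − 1075894 = 289515.5.
x̄_West = 289515.5 / 7037 = 41.142... → 41.1.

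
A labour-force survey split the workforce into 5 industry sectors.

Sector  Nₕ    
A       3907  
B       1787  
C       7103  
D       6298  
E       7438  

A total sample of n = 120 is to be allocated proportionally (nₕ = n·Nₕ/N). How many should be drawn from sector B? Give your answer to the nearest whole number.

8

Share of sector B = 1787/26533 = 0.06735.
Allocate 120 × 0.06735 = 8.082... → 8.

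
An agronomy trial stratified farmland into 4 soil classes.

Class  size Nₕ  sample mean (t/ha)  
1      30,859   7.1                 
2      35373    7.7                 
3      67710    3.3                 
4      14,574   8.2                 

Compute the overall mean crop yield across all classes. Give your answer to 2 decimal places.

N = 148516; weights Wₕ = Nₕ/N = (0.2078, 0.2382, 0.4559, 0.0981).
x̄_st = Σ Wₕ·x̄ₕ = 0.2078·7.1 + 0.2382·7.7 + 0.4559·3.3 + 0.0981·8.2 ≈ 5.6184...
→ 5.62.

5.62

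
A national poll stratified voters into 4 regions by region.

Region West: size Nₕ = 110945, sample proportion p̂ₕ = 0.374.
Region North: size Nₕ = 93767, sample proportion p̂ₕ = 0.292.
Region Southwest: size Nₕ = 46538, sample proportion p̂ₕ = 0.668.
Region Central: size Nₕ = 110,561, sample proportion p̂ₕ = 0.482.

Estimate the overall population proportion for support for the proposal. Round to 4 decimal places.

0.4236

Wₕ = Nₕ/N with N = 361811: 0.3066, 0.2592, 0.1286, 0.3056.
p̂_st = 0.3066·0.374 + 0.2592·0.292 + 0.1286·0.668 + 0.3056·0.482 ≈ 0.423567... → 0.4236.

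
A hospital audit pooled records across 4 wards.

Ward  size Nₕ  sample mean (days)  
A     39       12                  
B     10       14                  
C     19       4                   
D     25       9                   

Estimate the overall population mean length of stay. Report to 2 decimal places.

N = 39 + 10 + 19 + 25 = 93.
Overall mean = Σ (Nₕ/N)·x̄ₕ — weight by population share, not a simple average.
Σ Nₕx̄ₕ = 39·12 + 10·14 + 19·4 + 25·9 = 468 + 140 + 76 + 225 = 909.
Divide by N: 909 / 93 = 9.7742... → 9.77.

9.77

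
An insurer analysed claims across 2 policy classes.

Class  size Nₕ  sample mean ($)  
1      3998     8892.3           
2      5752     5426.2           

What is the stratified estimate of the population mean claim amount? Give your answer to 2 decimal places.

6847.48

N = 9750; weights Wₕ = Nₕ/N = (0.4101, 0.5899).
x̄_st = Σ Wₕ·x̄ₕ = 0.4101·8892.3 + 0.5899·5426.2 ≈ 6847.4787...
→ 6847.48.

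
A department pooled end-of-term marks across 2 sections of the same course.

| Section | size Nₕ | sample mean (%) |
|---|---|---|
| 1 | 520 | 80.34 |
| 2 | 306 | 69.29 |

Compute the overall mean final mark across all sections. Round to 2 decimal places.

76.25

N = 826; weights Wₕ = Nₕ/N = (0.6295, 0.3705).
x̄_st = Σ Wₕ·x̄ₕ = 0.6295·80.34 + 0.3705·69.29 ≈ 76.2464...
→ 76.25.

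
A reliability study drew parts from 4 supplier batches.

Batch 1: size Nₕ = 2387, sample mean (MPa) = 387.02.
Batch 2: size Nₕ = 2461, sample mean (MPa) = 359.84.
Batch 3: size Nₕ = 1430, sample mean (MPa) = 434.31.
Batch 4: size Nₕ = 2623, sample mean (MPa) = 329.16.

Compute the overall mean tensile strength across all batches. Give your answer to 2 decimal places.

370.05

N = 8901; weights Wₕ = Nₕ/N = (0.2682, 0.2765, 0.1607, 0.2947).
x̄_st = Σ Wₕ·x̄ₕ = 0.2682·387.02 + 0.2765·359.84 + 0.1607·434.31 + 0.2947·329.16 ≈ 370.0520...
→ 370.05.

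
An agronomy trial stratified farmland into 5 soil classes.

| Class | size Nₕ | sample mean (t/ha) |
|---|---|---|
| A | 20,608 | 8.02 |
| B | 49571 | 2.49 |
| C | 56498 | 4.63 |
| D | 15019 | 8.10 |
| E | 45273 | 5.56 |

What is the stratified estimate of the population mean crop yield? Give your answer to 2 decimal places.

N = 20608 + 49571 + 56498 + 15019 + 45273 = 186969.
Overall mean = Σ (Nₕ/N)·x̄ₕ — weight by population share, not a simple average.
Σ Nₕx̄ₕ = 20608·8.02 + 49571·2.49 + 56498·4.63 + 15019·8.10 + 45273·5.56 = 165276.16 + 123431.79 + 261585.74 + 121653.9 + 251717.88 = 923665.47.
Divide by N: 923665.47 / 186969 = 4.9402... → 4.94.

4.94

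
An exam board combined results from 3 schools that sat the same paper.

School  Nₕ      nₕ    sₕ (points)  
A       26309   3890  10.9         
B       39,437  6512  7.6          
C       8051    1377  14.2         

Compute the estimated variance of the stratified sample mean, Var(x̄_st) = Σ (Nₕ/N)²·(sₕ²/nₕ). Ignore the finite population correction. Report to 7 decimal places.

0.0081577

N = 73797; Wₕ = Nₕ/N.
school A: (26309/73797)²·10.9²/3890 = 0.0038818135
school B: (39437/73797)²·7.6²/6512 = 0.0025330462
school C: (8051/73797)²·14.2²/1377 = 0.0017428700
Sum = 0.0081577297 → 0.0081577.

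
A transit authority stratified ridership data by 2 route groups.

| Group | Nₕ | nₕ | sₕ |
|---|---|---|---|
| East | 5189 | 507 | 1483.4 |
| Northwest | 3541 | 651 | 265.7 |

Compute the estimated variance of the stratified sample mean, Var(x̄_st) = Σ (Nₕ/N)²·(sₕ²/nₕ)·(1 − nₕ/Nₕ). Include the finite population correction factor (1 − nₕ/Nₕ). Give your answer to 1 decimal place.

1398.1

N = 8730; Wₕ = Nₕ/N.
group East: (5189/8730)²·1483.4²/507·(1 − 507/5189) = 1383.5510
group Northwest: (3541/8730)²·265.7²/651·(1 − 651/3541) = 14.5612
Sum = 1398.1122 → 1398.1.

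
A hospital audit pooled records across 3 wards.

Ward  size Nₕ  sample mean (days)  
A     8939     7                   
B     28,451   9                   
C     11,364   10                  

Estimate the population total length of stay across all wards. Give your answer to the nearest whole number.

432272

Population total = Σ Nₕ·x̄ₕ (each stratum's size times its mean).
8939·7 + 28451·9 + 11364·10 = 62573 + 256059 + 113640 = 432272.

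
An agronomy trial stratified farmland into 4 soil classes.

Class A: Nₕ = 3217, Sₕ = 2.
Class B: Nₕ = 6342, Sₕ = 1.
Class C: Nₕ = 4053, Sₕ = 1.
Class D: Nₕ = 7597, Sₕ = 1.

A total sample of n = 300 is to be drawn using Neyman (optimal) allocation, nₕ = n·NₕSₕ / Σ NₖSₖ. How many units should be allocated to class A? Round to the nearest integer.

79

Σ NₕSₕ = 3217·2 + 6342·1 + 4053·1 + 7597·1 = 24426.
Share for A: 6434/24426 = 0.26341.
n_A = 300 × 0.26341 = 79.022... → 79.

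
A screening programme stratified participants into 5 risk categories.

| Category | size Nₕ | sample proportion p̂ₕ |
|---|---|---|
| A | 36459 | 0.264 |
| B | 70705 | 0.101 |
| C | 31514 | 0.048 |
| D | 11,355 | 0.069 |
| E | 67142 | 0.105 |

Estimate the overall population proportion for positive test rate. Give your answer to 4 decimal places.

Wₕ = Nₕ/N with N = 217175: 0.1679, 0.3256, 0.1451, 0.0523, 0.3092.
p̂_st = 0.1679·0.264 + 0.3256·0.101 + 0.1451·0.048 + 0.0523·0.069 + 0.3092·0.105 ≈ 0.120237... → 0.1202.

0.1202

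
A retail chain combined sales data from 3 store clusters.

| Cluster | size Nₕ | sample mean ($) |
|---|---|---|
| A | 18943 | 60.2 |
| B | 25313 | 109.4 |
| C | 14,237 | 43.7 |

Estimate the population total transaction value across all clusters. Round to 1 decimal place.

Population total = Σ Nₕ·x̄ₕ (each stratum's size times its mean).
18943·60.2 + 25313·109.4 + 14237·43.7 = 1140368.6 + 2769242.2 + 622156.9 = 4531767.7.

4531767.7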